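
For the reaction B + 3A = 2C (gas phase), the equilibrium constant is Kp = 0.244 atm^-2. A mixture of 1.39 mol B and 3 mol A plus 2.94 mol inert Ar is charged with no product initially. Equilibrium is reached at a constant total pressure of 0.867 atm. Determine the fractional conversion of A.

Take 3 mol A as basis and let X be its fractional conversion, so ξ = X.
At extent ξ: n_B = 1.39 − X; n_A = 3 − 3X; n_C = 2X; n_I = 2.94 (inert).
Summing: n_T = 7.33 − 2X.
With p_i = (n_i/n_T)P, Kp = p_C^2 / (p_B p_A^3).
Equating to 0.244 atm^-2 and solving on 0 < X < 1: X = 0.141.

X = 0.141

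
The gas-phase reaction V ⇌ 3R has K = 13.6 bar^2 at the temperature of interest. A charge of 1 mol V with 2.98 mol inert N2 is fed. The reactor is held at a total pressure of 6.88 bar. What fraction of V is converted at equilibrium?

X = 0.508

Basis: 1 mol V initially; let X = conversion of V. Extent ξ = X.
Mole table: n_V = 1 − X; n_R = 3X; n_I = 2.98 (inert).
n_T = Σnᵢ = 3.98 + 2X.
Mole fractions y_i = n_i/n_T; K = p_R^3 / (p_V) with p_i = y_i·P.
Equating to 13.6 bar^2 and solving on 0 < X < 1: X = 0.508.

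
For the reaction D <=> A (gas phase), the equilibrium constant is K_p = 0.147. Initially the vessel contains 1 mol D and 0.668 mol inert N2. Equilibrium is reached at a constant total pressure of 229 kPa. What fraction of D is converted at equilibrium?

X = 0.128

Let X = conversion of D (basis 1 mol D); extent of reaction ξ = X.
Moles: n_D = 1 − X; n_A = X; n_I = 0.668 (inert).
Since Δν = 0, n_T = 1.67 throughout.
Mole fractions y_i = n_i/n_T; K_p = p_A / (p_D) with p_i = y_i·P.
This yields a degree-1 equation in X; solving on (0,1), X = 0.128.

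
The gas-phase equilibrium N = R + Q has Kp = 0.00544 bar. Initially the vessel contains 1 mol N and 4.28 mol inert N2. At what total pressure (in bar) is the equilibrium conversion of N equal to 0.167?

Let X = conversion of N (basis 1 mol N); extent of reaction ξ = X.
Mole table: n_N = 1 − X; n_R = X; n_Q = X; n_I = 4.28 (inert).
Total moles n_T = 5.28 + X.
Kp = p_R p_Q / (p_N) with p_i = (n_i/n_T)·P.
At X = 0.167: the mole-fraction product g(X) = Π y_i^ν_i = 0.006147. Since Kp = g(X)·P^{1}, P = (Kp/g)^(1/1) = (0.00544/0.006147)^(1/1) = 0.885 bar.

P = 0.885 bar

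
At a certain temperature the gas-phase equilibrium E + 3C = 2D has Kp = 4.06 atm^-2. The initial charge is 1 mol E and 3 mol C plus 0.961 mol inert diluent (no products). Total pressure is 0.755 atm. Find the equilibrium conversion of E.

Let X = conversion of E (basis 1 mol E); extent of reaction ξ = X.
Species balance: n_E = 1 − X; n_C = 3 − 3X; n_D = 2X; n_I = 0.961 (inert).
Summing: n_T = 4.96 − 2X.
With p_i = (n_i/n_T)P, Kp = p_D^2 / (p_E p_C^3).
Substituting and setting equal to 4.06 atm^-2 gives a polynomial in X; the root in (0,1) is X = 0.371.

X = 0.371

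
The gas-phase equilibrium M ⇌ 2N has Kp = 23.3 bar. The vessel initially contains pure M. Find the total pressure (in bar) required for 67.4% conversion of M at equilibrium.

P = 7 bar

Let X = conversion of M (basis 1 mol M); extent of reaction ξ = X.
At extent ξ: n_M = 1 − X; n_N = 2X.
n_T = Σnᵢ = 1 + X.
Kp = p_N^2 / (p_M) with p_i = (n_i/n_T)·P.
At X = 0.674: the mole-fraction product g(X) = Π y_i^ν_i = 3.33. Since Kp = g(X)·P^{1}, P = (Kp/g)^(1/1) = (23.3/3.33)^(1/1) = 7 bar.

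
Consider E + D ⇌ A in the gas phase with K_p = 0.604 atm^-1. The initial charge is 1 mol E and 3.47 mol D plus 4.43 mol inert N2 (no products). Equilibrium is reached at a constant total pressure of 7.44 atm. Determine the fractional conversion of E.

X = 0.608

Let X = conversion of E (basis 1 mol E); extent of reaction ξ = X.
At extent ξ: n_E = 1 − X; n_D = 3.47 − X; n_A = X; n_I = 4.43 (inert).
Total moles n_T = 8.9 − X.
With p_i = (n_i/n_T)P, K_p = p_A / (p_E p_D).
Substituting and setting equal to 0.604 atm^-1 gives a polynomial in X; the root in (0,1) is X = 0.608.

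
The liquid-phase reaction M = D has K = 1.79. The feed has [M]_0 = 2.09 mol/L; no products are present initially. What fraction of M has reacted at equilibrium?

X = 0.642

Let X = conversion of M; extent ξ = 2.09·X mol/L.
Concentrations: [M] = 2.09 − 2.09X; [D] = 2.09X.
K = [D] / ([M]).
Setting equal to 1.79 and solving for X on (0,1) gives X = 0.642.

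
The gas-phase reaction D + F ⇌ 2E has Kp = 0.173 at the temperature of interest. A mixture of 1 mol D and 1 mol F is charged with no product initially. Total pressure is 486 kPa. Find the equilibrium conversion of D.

Take 1 mol D as basis and let X be its fractional conversion, so ξ = X.
At extent ξ: n_D = 1 − X; n_F = 1 − X; n_E = 2X.
n_T stays at 2 (no change in mole number).
With p_i = (n_i/n_T)P, Kp = p_E^2 / (p_D p_F).
Setting this equal to 0.173 and taking the physical root (0 < X < 1) gives X = 0.172.

X = 0.172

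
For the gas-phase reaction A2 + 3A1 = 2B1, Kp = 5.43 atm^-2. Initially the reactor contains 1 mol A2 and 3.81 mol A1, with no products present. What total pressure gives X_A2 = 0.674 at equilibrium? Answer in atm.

P = 1.47 atm

Let X = conversion of A2 (basis 1 mol A2); extent of reaction ξ = X.
Mole table: n_A2 = 1 − X; n_A1 = 3.81 − 3X; n_B1 = 2X.
n_T = Σnᵢ = 4.81 − 2X.
Kp = p_B1^2 / (p_A2 p_A1^3) with p_i = (n_i/n_T)·P.
At X = 0.674: the mole-fraction product g(X) = Π y_i^ν_i = 11.69. Since Kp = g(X)·P^{-2}, P = (g/Kp)^(1/2) = (11.69/5.43)^(1/2) = 1.47 atm.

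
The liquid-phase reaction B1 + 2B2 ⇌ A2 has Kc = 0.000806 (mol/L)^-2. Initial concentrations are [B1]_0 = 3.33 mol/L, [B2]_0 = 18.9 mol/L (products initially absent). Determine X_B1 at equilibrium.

Let X = conversion of B1; extent ξ = 3.33·X mol/L.
Concentrations: [B1] = 3.33 − 3.33X; [B2] = 18.9 − 6.66X; [A2] = 3.33X.
Kc = [A2] / ([B1] [B2]^2).
This equals 0.000806 at X = 0.199 (the root in 0 < X < 1).

X = 0.199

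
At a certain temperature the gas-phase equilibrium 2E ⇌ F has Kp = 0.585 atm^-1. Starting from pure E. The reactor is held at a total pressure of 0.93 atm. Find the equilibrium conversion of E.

X = 0.439

Take 1 mol E as basis and let X be its fractional conversion, so ξ = 0.5X.
Species balance: n_E = 1 − X; n_F = 0.5X.
Summing: n_T = 1 − 0.5X.
With p_i = (n_i/n_T)P, Kp = p_F / (p_E^2).
Equating to 0.585 atm^-1 and solving on 0 < X < 1: X = 0.439.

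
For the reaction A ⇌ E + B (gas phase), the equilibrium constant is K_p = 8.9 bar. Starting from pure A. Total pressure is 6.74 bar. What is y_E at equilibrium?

Let X = conversion of A (basis 1 mol A); extent of reaction ξ = X.
Mole table: n_A = 1 − X; n_E = X; n_B = X.
Total moles n_T = 1 + X.
Mole fractions y_i = n_i/n_T; K_p = p_E p_B / (p_A) with p_i = y_i·P.
This yields a degree-2 equation in X; solving on (0,1), X = 0.754.
Then n_E = 0.754, n_T = 1.75, so y_E = 0.430.

y_E = 0.430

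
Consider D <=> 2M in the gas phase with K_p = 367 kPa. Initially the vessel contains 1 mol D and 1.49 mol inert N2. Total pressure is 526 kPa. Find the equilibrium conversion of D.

Basis: 1 mol D initially; let X = conversion of D. Extent ξ = X.
At extent ξ: n_D = 1 − X; n_M = 2X; n_I = 1.49 (inert).
Total moles n_T = 2.49 + X.
With p_i = (n_i/n_T)P, K_p = p_M^2 / (p_D).
This yields a degree-2 equation in X; solving on (0,1), X = 0.507.

X = 0.507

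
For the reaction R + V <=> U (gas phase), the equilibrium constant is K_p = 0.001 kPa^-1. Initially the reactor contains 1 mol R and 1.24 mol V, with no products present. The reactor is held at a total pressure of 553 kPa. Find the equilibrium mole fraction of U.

y_U = 0.108

Let X = conversion of R (basis 1 mol R); extent of reaction ξ = X.
Species balance: n_R = 1 − X; n_V = 1.24 − X; n_U = X.
n_T = Σnᵢ = 2.24 − X.
y_i = n_i/n_T, p_i = y_i·P. K_p = p_U / (p_R p_V).
Setting this equal to 0.001 kPa^-1 and taking the physical root (0 < X < 1) gives X = 0.218.
Then n_U = 0.218, n_T = 2.02, so y_U = 0.108.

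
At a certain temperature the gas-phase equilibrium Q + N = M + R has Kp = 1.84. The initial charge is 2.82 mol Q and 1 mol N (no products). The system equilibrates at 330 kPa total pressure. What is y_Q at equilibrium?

y_Q = 0.524

Basis: 1 mol N initially; let X = conversion of N. Extent ξ = X.
Species balance: n_Q = 2.82 − X; n_N = 1 − X; n_M = X; n_R = X.
Total moles n_T = 3.82 (Δν = 0, constant).
y_i = n_i/n_T, p_i = y_i·P. Kp = p_M p_R / (p_Q p_N).
Substituting and setting equal to 1.84 gives a polynomial in X; the root in (0,1) is X = 0.818.
Then n_Q = 2, n_T = 3.82, so y_Q = 0.524.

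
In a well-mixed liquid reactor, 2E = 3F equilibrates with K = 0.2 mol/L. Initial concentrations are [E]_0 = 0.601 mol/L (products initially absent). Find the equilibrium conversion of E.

Let X = conversion of E; extent ξ = 0.601X/2 mol/L.
Concentrations: [E] = 0.601 − 0.601X; [F] = 0.901X.
K = [F]^3 / ([E]^2).
Setting equal to 0.2 and solving for X on (0,1) gives X = 0.348.

X = 0.348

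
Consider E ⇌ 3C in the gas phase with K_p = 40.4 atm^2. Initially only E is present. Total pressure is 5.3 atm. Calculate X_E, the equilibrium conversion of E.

Take 1 mol E as basis and let X be its fractional conversion, so ξ = X.
At extent ξ: n_E = 1 − X; n_C = 3X.
n_T = Σnᵢ = 1 + 2X.
Mole fractions y_i = n_i/n_T; K_p = p_C^3 / (p_E) with p_i = y_i·P.
Equating to 40.4 atm^2 and solving on 0 < X < 1: X = 0.474.

X = 0.474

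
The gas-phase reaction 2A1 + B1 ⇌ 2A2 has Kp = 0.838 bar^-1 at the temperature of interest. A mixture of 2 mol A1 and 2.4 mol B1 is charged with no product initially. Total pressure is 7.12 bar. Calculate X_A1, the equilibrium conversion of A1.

Take 2 mol A1 as basis and let X be its fractional conversion, so ξ = X.
At extent ξ: n_A1 = 2 − 2X; n_B1 = 2.4 − X; n_A2 = 2X.
Summing: n_T = 4.4 − X.
Mole fractions y_i = n_i/n_T; Kp = p_A2^2 / (p_A1^2 p_B1) with p_i = y_i·P.
Equating to 0.838 bar^-1 and solving on 0 < X < 1: X = 0.626.

X = 0.626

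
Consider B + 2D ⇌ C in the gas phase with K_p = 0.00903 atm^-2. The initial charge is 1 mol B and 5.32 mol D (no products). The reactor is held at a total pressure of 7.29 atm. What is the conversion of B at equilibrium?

Basis: 1 mol B initially; let X = conversion of B. Extent ξ = X.
At extent ξ: n_B = 1 − X; n_D = 5.32 − 2X; n_C = X.
Summing: n_T = 6.32 − 2X.
y_i = n_i/n_T, p_i = y_i·P. K_p = p_C / (p_B p_D^2).
This yields a degree-3 equation in X; solving on (0,1), X = 0.248.

X = 0.248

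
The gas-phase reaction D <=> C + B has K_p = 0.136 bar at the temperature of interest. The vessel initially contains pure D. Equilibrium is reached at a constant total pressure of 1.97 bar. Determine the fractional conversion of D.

X = 0.254

Let X = conversion of D (basis 1 mol D); extent of reaction ξ = X.
Moles: n_D = 1 − X; n_C = X; n_B = X.
Total moles n_T = 1 + X.
With p_i = (n_i/n_T)P, K_p = p_C p_B / (p_D).
Substituting and setting equal to 0.136 bar gives a polynomial in X; the root in (0,1) is X = 0.254.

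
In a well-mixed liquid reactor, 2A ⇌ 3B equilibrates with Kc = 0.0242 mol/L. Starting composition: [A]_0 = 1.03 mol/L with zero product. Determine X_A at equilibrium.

X = 0.169

Let X = conversion of A; extent ξ = 1.03X/2 mol/L.
Concentrations: [A] = 1.03 − 1.03X; [B] = 1.54X.
Kc = [B]^3 / ([A]^2).
Solving Kc = 0.0242 for X ∈ (0,1): X = 0.169.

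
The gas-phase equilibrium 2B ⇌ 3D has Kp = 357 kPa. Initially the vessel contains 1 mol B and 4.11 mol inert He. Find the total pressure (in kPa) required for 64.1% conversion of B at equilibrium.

P = 281 kPa

Take 1 mol B as basis and let X be its fractional conversion, so ξ = 0.5X.
Species balance: n_B = 1 − X; n_D = 1.5X; n_I = 4.11 (inert).
Summing: n_T = 5.11 + 0.5X.
Kp = p_D^3 / (p_B^2) with p_i = (n_i/n_T)·P.
At X = 0.641: the mole-fraction product g(X) = Π y_i^ν_i = 1.27. Since Kp = g(X)·P^{1}, P = (Kp/g)^(1/1) = (357/1.27)^(1/1) = 281 kPa.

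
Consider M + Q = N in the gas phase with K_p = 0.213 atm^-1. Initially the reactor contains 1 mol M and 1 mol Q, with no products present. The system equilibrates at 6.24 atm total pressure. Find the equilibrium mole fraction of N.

y_N = 0.208

Take 1 mol M as basis and let X be its fractional conversion, so ξ = X.
At extent ξ: n_M = 1 − X; n_Q = 1 − X; n_N = X.
Total moles n_T = 2 − X.
Mole fractions y_i = n_i/n_T; K_p = p_N / (p_M p_Q) with p_i = y_i·P.
Setting this equal to 0.213 atm^-1 and taking the physical root (0 < X < 1) gives X = 0.345.
Then n_N = 0.345, n_T = 1.66, so y_N = 0.208.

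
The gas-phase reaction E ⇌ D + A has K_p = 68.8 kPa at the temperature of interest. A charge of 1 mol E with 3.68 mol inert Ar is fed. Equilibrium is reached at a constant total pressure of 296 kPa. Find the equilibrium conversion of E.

Let X = conversion of E (basis 1 mol E); extent of reaction ξ = X.
At extent ξ: n_E = 1 − X; n_D = X; n_A = X; n_I = 3.68 (inert).
Summing: n_T = 4.68 + X.
y_i = n_i/n_T, p_i = y_i·P. K_p = p_D p_A / (p_E).
Setting this equal to 68.8 kPa and taking the physical root (0 < X < 1) gives X = 0.655.

X = 0.655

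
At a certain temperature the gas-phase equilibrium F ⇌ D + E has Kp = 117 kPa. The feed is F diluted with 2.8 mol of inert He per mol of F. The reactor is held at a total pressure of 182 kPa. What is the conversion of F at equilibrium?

Take 1 mol F as basis and let X be its fractional conversion, so ξ = X.
Species balance: n_F = 1 − X; n_D = X; n_E = X; n_I = 2.8 (inert).
Total moles n_T = 3.8 + X.
Mole fractions y_i = n_i/n_T; Kp = p_D p_E / (p_F) with p_i = y_i·P.
Equating to 117 kPa and solving on 0 < X < 1: X = 0.789.

X = 0.789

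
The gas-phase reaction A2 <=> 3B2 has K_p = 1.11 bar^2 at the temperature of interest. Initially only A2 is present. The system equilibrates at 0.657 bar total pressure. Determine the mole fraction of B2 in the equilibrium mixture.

Take 1 mol A2 as basis and let X be its fractional conversion, so ξ = X.
Moles: n_A2 = 1 − X; n_B2 = 3X.
Summing: n_T = 1 + 2X.
With p_i = (n_i/n_T)P, K_p = p_B2^3 / (p_A2).
Setting this equal to 1.11 bar^2 and taking the physical root (0 < X < 1) gives X = 0.572.
Then n_B2 = 1.72, n_T = 2.14, so y_B2 = 0.801.

y_B2 = 0.801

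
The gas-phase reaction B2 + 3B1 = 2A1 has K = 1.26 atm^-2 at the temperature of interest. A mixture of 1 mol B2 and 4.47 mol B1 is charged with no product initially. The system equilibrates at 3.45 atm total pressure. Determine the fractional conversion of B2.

X = 0.765

Let X = conversion of B2 (basis 1 mol B2); extent of reaction ξ = X.
Species balance: n_B2 = 1 − X; n_B1 = 4.47 − 3X; n_A1 = 2X.
n_T = Σnᵢ = 5.47 − 2X.
With p_i = (n_i/n_T)P, K = p_A1^2 / (p_B2 p_B1^3).
Equating to 1.26 atm^-2 and solving on 0 < X < 1: X = 0.765.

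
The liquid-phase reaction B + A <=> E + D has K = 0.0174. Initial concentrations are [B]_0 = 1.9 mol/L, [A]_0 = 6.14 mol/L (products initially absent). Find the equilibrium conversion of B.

Let X = conversion of B; extent ξ = 1.9·X mol/L.
Concentrations: [B] = 1.9 − 1.9X; [A] = 6.14 − 1.9X; [E] = 1.9X; [D] = 1.9X.
K = [E] [D] / ([B] [A]).
Solving K = 0.0174 for X ∈ (0,1): X = 0.205.

X = 0.205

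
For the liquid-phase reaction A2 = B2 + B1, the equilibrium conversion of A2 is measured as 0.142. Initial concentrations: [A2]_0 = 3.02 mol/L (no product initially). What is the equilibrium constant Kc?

Let X = conversion of A2.
Concentrations: [A2] = 3.02 − 3.02X; [B2] = 3.02X; [B1] = 3.02X.
At X = 0.142: [A2] = 2.59, [B2] = 0.429, [B1] = 0.429.
Kc = [B2] [B1] / ([A2]) = 0.071 mol/L.

Kc = 0.071 mol/L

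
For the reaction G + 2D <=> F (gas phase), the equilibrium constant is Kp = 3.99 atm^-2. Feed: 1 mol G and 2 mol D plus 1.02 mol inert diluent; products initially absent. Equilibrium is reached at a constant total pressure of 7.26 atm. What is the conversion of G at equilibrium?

X = 0.823

Take 1 mol G as basis and let X be its fractional conversion, so ξ = X.
Mole table: n_G = 1 − X; n_D = 2 − 2X; n_F = X; n_I = 1.02 (inert).
n_T = Σnᵢ = 4.02 − 2X.
Mole fractions y_i = n_i/n_T; Kp = p_F / (p_G p_D^2) with p_i = y_i·P.
Substituting and setting equal to 3.99 atm^-2 gives a polynomial in X; the root in (0,1) is X = 0.823.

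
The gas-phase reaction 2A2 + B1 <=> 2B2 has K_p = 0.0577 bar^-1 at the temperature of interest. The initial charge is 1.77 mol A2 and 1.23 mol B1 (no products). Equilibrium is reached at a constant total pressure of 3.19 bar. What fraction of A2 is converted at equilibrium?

Take 1.77 mol A2 as basis and let X be its fractional conversion, so ξ = 0.885X.
Mole table: n_A2 = 1.77 − 1.77X; n_B1 = 1.23 − 0.885X; n_B2 = 1.77X.
Summing: n_T = 3 − 0.885X.
With p_i = (n_i/n_T)P, K_p = p_B2^2 / (p_A2^2 p_B1).
Substituting and setting equal to 0.0577 bar^-1 gives a polynomial in X; the root in (0,1) is X = 0.207.

X = 0.207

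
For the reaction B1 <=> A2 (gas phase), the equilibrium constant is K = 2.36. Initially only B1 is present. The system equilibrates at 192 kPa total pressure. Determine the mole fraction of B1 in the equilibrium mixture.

Basis: 1 mol B1 initially; let X = conversion of B1. Extent ξ = X.
Moles: n_B1 = 1 − X; n_A2 = X.
n_T stays at 1 (no change in mole number).
y_i = n_i/n_T, p_i = y_i·P. K = p_A2 / (p_B1).
Substituting and setting equal to 2.36 gives a polynomial in X; the root in (0,1) is X = 0.702.
Then n_B1 = 0.298, n_T = 1, so y_B1 = 0.298.

y_B1 = 0.298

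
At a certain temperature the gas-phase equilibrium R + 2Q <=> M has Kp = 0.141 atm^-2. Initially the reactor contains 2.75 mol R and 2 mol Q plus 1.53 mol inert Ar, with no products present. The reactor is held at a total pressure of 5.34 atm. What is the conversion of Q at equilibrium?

Take 2 mol Q as basis and let X be its fractional conversion, so ξ = X.
At extent ξ: n_R = 2.75 − X; n_Q = 2 − 2X; n_M = X; n_I = 1.53 (inert).
n_T = Σnᵢ = 6.28 − 2X.
Mole fractions y_i = n_i/n_T; Kp = p_M / (p_R p_Q^2) with p_i = y_i·P.
Setting this equal to 0.141 atm^-2 and taking the physical root (0 < X < 1) gives X = 0.423.

X = 0.423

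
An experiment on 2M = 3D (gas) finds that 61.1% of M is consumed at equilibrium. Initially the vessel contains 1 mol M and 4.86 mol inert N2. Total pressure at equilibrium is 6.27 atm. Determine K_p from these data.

Basis: 1 mol M initially; let X = conversion of M. Extent ξ = 0.5X.
Moles: n_M = 1 − X; n_D = 1.5X; n_I = 4.86 (inert).
n_T = Σnᵢ = 5.86 + 0.5X.
At X = 0.611: n_M = 0.389, n_D = 0.916, n_T = 6.17.
p_i = (n_i/n_T)·P. K_p = p_D^3 / (p_M^2) = 5.17 atm.

K_p = 5.17 atm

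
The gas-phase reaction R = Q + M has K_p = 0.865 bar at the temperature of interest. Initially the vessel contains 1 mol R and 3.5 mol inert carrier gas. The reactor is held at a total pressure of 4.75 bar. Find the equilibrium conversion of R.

Basis: 1 mol R initially; let X = conversion of R. Extent ξ = X.
Mole table: n_R = 1 − X; n_Q = X; n_M = X; n_I = 3.5 (inert).
Summing: n_T = 4.5 + X.
With p_i = (n_i/n_T)P, K_p = p_Q p_M / (p_R).
Setting this equal to 0.865 bar and taking the physical root (0 < X < 1) gives X = 0.606.

X = 0.606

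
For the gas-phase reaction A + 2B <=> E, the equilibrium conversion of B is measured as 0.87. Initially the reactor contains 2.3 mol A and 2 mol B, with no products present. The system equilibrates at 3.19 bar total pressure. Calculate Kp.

Take 2 mol B as basis and let X be its fractional conversion, so ξ = X.
Species balance: n_A = 2.3 − X; n_B = 2 − 2X; n_E = X.
n_T = Σnᵢ = 4.3 − 2X.
At X = 0.87: n_A = 1.43, n_B = 0.26, n_E = 0.87, n_T = 2.56.
p_i = (n_i/n_T)·P. Kp = p_E / (p_A p_B^2) = 5.8 bar^-2.

Kp = 5.8 bar^-2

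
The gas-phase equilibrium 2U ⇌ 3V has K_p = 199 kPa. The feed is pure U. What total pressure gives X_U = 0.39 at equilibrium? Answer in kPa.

P = 442 kPa

Let X = conversion of U (basis 1 mol U); extent of reaction ξ = 0.5X.
Mole table: n_U = 1 − X; n_V = 1.5X.
Total moles n_T = 1 + 0.5X.
K_p = p_V^3 / (p_U^2) with p_i = (n_i/n_T)·P.
At X = 0.39: the mole-fraction product g(X) = Π y_i^ν_i = 0.4502. Since K_p = g(X)·P^{1}, P = (K_p/g)^(1/1) = (199/0.4502)^(1/1) = 442 kPa.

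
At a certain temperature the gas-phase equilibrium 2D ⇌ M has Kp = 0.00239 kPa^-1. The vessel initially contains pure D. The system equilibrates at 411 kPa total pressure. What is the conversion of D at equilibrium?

Let X = conversion of D (basis 1 mol D); extent of reaction ξ = 0.5X.
Moles: n_D = 1 − X; n_M = 0.5X.
Summing: n_T = 1 − 0.5X.
Mole fractions y_i = n_i/n_T; Kp = p_M / (p_D^2) with p_i = y_i·P.
Setting this equal to 0.00239 kPa^-1 and taking the physical root (0 < X < 1) gives X = 0.550.

X = 0.550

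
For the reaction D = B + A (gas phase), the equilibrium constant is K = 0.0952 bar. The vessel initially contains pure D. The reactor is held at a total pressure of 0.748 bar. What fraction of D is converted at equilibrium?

Take 1 mol D as basis and let X be its fractional conversion, so ξ = X.
Mole table: n_D = 1 − X; n_B = X; n_A = X.
Total moles n_T = 1 + X.
With p_i = (n_i/n_T)P, K = p_B p_A / (p_D).
Setting this equal to 0.0952 bar and taking the physical root (0 < X < 1) gives X = 0.336.

X = 0.336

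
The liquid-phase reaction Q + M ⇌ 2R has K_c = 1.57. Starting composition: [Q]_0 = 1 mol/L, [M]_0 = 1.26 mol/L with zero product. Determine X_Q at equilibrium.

X = 0.431

Let X = conversion of Q; extent ξ = 1·X mol/L.
Concentrations: [Q] = 1 − 1X; [M] = 1.26 − 1X; [R] = 2X.
K_c = [R]^2 / ([Q] [M]).
Solving K_c = 1.57 for X ∈ (0,1): X = 0.431.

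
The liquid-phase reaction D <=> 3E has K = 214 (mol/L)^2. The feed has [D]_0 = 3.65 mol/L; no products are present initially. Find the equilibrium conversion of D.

X = 0.613

Let X = conversion of D; extent ξ = 3.65·X mol/L.
Concentrations: [D] = 3.65 − 3.65X; [E] = 10.9X.
K = [E]^3 / ([D]).
Solving K = 214 for X ∈ (0,1): X = 0.613.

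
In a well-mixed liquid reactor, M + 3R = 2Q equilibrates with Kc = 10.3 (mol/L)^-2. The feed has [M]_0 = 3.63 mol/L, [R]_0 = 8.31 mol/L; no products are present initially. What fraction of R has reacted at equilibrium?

Let X = conversion of R; extent ξ = 8.31X/3 mol/L.
Concentrations: [M] = 3.63 − 2.77X; [R] = 8.31 − 8.31X; [Q] = 5.54X.
Kc = [Q]^2 / ([M] [R]^3).
Setting equal to 10.3 and solving for X on (0,1) gives X = 0.856.

X = 0.856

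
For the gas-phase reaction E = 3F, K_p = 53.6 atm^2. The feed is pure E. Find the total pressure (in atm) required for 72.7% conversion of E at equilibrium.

P = 2.91 atm

Let X = conversion of E (basis 1 mol E); extent of reaction ξ = X.
Species balance: n_E = 1 − X; n_F = 3X.
Total moles n_T = 1 + 2X.
K_p = p_F^3 / (p_E) with p_i = (n_i/n_T)·P.
At X = 0.727: the mole-fraction product g(X) = Π y_i^ν_i = 6.31. Since K_p = g(X)·P^{2}, P = (K_p/g)^(1/2) = (53.6/6.31)^(1/2) = 2.91 atm.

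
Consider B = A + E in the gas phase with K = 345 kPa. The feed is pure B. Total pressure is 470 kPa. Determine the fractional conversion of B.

X = 0.651

Let X = conversion of B (basis 1 mol B); extent of reaction ξ = X.
At extent ξ: n_B = 1 − X; n_A = X; n_E = X.
n_T = Σnᵢ = 1 + X.
Mole fractions y_i = n_i/n_T; K = p_A p_E / (p_B) with p_i = y_i·P.
Substituting and setting equal to 345 kPa gives a polynomial in X; the root in (0,1) is X = 0.651.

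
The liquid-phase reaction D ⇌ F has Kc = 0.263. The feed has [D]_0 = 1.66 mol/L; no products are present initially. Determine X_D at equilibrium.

X = 0.208

Let X = conversion of D; extent ξ = 1.66·X mol/L.
Concentrations: [D] = 1.66 − 1.66X; [F] = 1.66X.
Kc = [F] / ([D]).
Equating to 0.263: the physical root is X = 0.208.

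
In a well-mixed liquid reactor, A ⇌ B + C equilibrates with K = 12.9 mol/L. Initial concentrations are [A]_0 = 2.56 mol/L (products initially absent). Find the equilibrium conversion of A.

Let X = conversion of A; extent ξ = 2.56·X mol/L.
Concentrations: [A] = 2.56 − 2.56X; [B] = 2.56X; [C] = 2.56X.
K = [B] [C] / ([A]).
This equals 12.9 at X = 0.855 (the root in 0 < X < 1).

X = 0.855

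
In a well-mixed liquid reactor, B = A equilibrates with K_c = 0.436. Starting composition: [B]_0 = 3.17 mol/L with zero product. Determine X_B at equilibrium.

X = 0.304

Let X = conversion of B; extent ξ = 3.17·X mol/L.
Concentrations: [B] = 3.17 − 3.17X; [A] = 3.17X.
K_c = [A] / ([B]).
Solving K_c = 0.436 for X ∈ (0,1): X = 0.304.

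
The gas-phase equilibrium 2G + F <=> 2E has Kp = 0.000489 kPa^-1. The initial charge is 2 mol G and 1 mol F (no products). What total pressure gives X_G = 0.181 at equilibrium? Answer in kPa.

Take 2 mol G as basis and let X be its fractional conversion, so ξ = X.
Species balance: n_G = 2 − 2X; n_F = 1 − X; n_E = 2X.
Summing: n_T = 3 − X.
Kp = p_E^2 / (p_G^2 p_F) with p_i = (n_i/n_T)·P.
At X = 0.181: the mole-fraction product g(X) = Π y_i^ν_i = 0.1681. Since Kp = g(X)·P^{-1}, P = (g/Kp)^(1/1) = (0.1681/0.000489)^(1/1) = 344 kPa.

P = 344 kPa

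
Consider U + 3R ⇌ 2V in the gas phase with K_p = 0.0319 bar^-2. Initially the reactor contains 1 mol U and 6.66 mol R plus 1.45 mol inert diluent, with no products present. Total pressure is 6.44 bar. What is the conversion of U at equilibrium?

Take 1 mol U as basis and let X be its fractional conversion, so ξ = X.
At extent ξ: n_U = 1 − X; n_R = 6.66 − 3X; n_V = 2X; n_I = 1.45 (inert).
Summing: n_T = 9.11 − 2X.
y_i = n_i/n_T, p_i = y_i·P. K_p = p_V^2 / (p_U p_R^3).
Setting this equal to 0.0319 bar^-2 and taking the physical root (0 < X < 1) gives X = 0.545.

X = 0.545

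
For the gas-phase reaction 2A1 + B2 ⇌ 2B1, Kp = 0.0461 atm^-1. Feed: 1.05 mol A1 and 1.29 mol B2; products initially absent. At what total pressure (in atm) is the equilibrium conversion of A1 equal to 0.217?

P = 3.15 atm

Take 1.05 mol A1 as basis and let X be its fractional conversion, so ξ = 0.525X.
Species balance: n_A1 = 1.05 − 1.05X; n_B2 = 1.29 − 0.525X; n_B1 = 1.05X.
Summing: n_T = 2.34 − 0.525X.
Kp = p_B1^2 / (p_A1^2 p_B2) with p_i = (n_i/n_T)·P.
At X = 0.217: the mole-fraction product g(X) = Π y_i^ν_i = 0.1454. Since Kp = g(X)·P^{-1}, P = (g/Kp)^(1/1) = (0.1454/0.0461)^(1/1) = 3.15 atm.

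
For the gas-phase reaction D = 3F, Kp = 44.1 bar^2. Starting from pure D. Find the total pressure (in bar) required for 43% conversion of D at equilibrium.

P = 6.36 bar

Take 1 mol D as basis and let X be its fractional conversion, so ξ = X.
At extent ξ: n_D = 1 − X; n_F = 3X.
Summing: n_T = 1 + 2X.
Kp = p_F^3 / (p_D) with p_i = (n_i/n_T)·P.
At X = 0.43: the mole-fraction product g(X) = Π y_i^ν_i = 1.089. Since Kp = g(X)·P^{2}, P = (Kp/g)^(1/2) = (44.1/1.089)^(1/2) = 6.36 bar.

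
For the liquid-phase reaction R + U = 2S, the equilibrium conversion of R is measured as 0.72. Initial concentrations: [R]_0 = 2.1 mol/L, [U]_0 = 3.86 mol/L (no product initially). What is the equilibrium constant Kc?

Let X = conversion of R.
Concentrations: [R] = 2.1 − 2.1X; [U] = 3.86 − 2.1X; [S] = 4.2X.
At X = 0.72: [R] = 0.588, [U] = 2.35, [S] = 3.02.
Kc = [S]^2 / ([R] [U]) = 6.62.

Kc = 6.62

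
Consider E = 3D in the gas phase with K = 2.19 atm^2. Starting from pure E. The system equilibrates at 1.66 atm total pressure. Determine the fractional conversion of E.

X = 0.384

Take 1 mol E as basis and let X be its fractional conversion, so ξ = X.
Species balance: n_E = 1 − X; n_D = 3X.
n_T = Σnᵢ = 1 + 2X.
y_i = n_i/n_T, p_i = y_i·P. K = p_D^3 / (p_E).
Equating to 2.19 atm^2 and solving on 0 < X < 1: X = 0.384.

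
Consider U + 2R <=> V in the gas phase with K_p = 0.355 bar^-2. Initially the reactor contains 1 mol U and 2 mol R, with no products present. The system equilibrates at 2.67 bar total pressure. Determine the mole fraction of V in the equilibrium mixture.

y_V = 0.195

Take 1 mol U as basis and let X be its fractional conversion, so ξ = X.
Mole table: n_U = 1 − X; n_R = 2 − 2X; n_V = X.
n_T = Σnᵢ = 3 − 2X.
With p_i = (n_i/n_T)P, K_p = p_V / (p_U p_R^2).
Setting this equal to 0.355 bar^-2 and taking the physical root (0 < X < 1) gives X = 0.421.
Then n_V = 0.421, n_T = 2.16, so y_V = 0.195.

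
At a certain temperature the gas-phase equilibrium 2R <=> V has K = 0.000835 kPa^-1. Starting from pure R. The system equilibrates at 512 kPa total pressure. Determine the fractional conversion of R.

Let X = conversion of R (basis 1 mol R); extent of reaction ξ = 0.5X.
At extent ξ: n_R = 1 − X; n_V = 0.5X.
n_T = Σnᵢ = 1 − 0.5X.
y_i = n_i/n_T, p_i = y_i·P. K = p_V / (p_R^2).
Substituting and setting equal to 0.000835 kPa^-1 gives a polynomial in X; the root in (0,1) is X = 0.393.

X = 0.393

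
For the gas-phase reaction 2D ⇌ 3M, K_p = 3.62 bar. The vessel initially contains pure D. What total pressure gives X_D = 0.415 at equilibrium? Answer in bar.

P = 6.2 bar

Basis: 1 mol D initially; let X = conversion of D. Extent ξ = 0.5X.
At extent ξ: n_D = 1 − X; n_M = 1.5X.
Total moles n_T = 1 + 0.5X.
K_p = p_M^3 / (p_D^2) with p_i = (n_i/n_T)·P.
At X = 0.415: the mole-fraction product g(X) = Π y_i^ν_i = 0.5837. Since K_p = g(X)·P^{1}, P = (K_p/g)^(1/1) = (3.62/0.5837)^(1/1) = 6.2 bar.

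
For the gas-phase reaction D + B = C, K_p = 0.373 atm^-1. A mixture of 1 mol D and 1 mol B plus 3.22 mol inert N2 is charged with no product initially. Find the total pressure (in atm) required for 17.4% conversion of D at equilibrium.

P = 3.45 atm

Take 1 mol D as basis and let X be its fractional conversion, so ξ = X.
Moles: n_D = 1 − X; n_B = 1 − X; n_C = X; n_I = 3.22 (inert).
Total moles n_T = 5.22 − X.
K_p = p_C / (p_D p_B) with p_i = (n_i/n_T)·P.
At X = 0.174: the mole-fraction product g(X) = Π y_i^ν_i = 1.287. Since K_p = g(X)·P^{-1}, P = (g/K_p)^(1/1) = (1.287/0.373)^(1/1) = 3.45 atm.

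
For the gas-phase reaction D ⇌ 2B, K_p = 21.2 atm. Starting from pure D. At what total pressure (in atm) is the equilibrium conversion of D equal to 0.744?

Take 1 mol D as basis and let X be its fractional conversion, so ξ = X.
Mole table: n_D = 1 − X; n_B = 2X.
n_T = Σnᵢ = 1 + X.
K_p = p_B^2 / (p_D) with p_i = (n_i/n_T)·P.
At X = 0.744: the mole-fraction product g(X) = Π y_i^ν_i = 4.959. Since K_p = g(X)·P^{1}, P = (K_p/g)^(1/1) = (21.2/4.959)^(1/1) = 4.27 atm.

P = 4.27 atm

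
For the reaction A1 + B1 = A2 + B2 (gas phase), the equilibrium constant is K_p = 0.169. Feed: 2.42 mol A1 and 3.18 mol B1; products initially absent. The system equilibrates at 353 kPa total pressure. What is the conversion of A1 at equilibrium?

X = 0.333

Let X = conversion of A1 (basis 2.42 mol A1); extent of reaction ξ = 2.42X.
Moles: n_A1 = 2.42 − 2.42X; n_B1 = 3.18 − 2.42X; n_A2 = 2.42X; n_B2 = 2.42X.
n_T stays at 5.6 (no change in mole number).
Mole fractions y_i = n_i/n_T; K_p = p_A2 p_B2 / (p_A1 p_B1) with p_i = y_i·P.
Substituting and setting equal to 0.169 gives a polynomial in X; the root in (0,1) is X = 0.333.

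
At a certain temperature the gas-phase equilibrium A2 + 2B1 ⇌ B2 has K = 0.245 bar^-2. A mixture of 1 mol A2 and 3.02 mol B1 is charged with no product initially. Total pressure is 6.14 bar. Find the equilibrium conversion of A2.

X = 0.767

Basis: 1 mol A2 initially; let X = conversion of A2. Extent ξ = X.
Species balance: n_A2 = 1 − X; n_B1 = 3.02 − 2X; n_B2 = X.
Total moles n_T = 4.02 − 2X.
Mole fractions y_i = n_i/n_T; K = p_B2 / (p_A2 p_B1^2) with p_i = y_i·P.
Setting this equal to 0.245 bar^-2 and taking the physical root (0 < X < 1) gives X = 0.767.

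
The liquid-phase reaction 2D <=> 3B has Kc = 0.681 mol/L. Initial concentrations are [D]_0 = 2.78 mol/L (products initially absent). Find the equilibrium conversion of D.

X = 0.322

Let X = conversion of D; extent ξ = 2.78X/2 mol/L.
Concentrations: [D] = 2.78 − 2.78X; [B] = 4.17X.
Kc = [B]^3 / ([D]^2).
Equating to 0.681 mol/L: the physical root is X = 0.322.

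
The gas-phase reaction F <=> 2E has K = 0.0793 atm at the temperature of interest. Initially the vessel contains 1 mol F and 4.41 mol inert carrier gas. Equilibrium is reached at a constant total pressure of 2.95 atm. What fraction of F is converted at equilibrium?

X = 0.176

Basis: 1 mol F initially; let X = conversion of F. Extent ξ = X.
Mole table: n_F = 1 − X; n_E = 2X; n_I = 4.41 (inert).
Total moles n_T = 5.41 + X.
Mole fractions y_i = n_i/n_T; K = p_E^2 / (p_F) with p_i = y_i·P.
This yields a degree-2 equation in X; solving on (0,1), X = 0.176.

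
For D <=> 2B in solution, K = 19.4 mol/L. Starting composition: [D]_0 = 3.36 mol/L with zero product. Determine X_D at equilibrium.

Let X = conversion of D; extent ξ = 3.36·X mol/L.
Concentrations: [D] = 3.36 − 3.36X; [B] = 6.72X.
K = [B]^2 / ([D]).
This equals 19.4 at X = 0.680 (the root in 0 < X < 1).

X = 0.680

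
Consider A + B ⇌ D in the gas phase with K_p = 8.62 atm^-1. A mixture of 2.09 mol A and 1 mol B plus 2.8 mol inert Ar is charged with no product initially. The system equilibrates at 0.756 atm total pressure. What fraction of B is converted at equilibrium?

X = 0.643

Basis: 1 mol B initially; let X = conversion of B. Extent ξ = X.
Species balance: n_A = 2.09 − X; n_B = 1 − X; n_D = X; n_I = 2.8 (inert).
n_T = Σnᵢ = 5.89 − X.
y_i = n_i/n_T, p_i = y_i·P. K_p = p_D / (p_A p_B).
Setting this equal to 8.62 atm^-1 and taking the physical root (0 < X < 1) gives X = 0.643.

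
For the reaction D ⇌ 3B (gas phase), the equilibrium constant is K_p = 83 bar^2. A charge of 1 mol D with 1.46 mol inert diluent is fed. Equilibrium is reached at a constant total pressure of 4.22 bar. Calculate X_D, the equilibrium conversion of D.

Basis: 1 mol D initially; let X = conversion of D. Extent ξ = X.
Mole table: n_D = 1 − X; n_B = 3X; n_I = 1.46 (inert).
Total moles n_T = 2.46 + 2X.
Mole fractions y_i = n_i/n_T; K_p = p_B^3 / (p_D) with p_i = y_i·P.
This yields a degree-3 equation in X; solving on (0,1), X = 0.813.

X = 0.813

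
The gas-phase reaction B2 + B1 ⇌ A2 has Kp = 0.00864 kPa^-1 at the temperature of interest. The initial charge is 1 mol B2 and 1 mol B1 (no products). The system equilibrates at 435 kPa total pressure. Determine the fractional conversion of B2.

X = 0.542

Take 1 mol B2 as basis and let X be its fractional conversion, so ξ = X.
Mole table: n_B2 = 1 − X; n_B1 = 1 − X; n_A2 = X.
Summing: n_T = 2 − X.
With p_i = (n_i/n_T)P, Kp = p_A2 / (p_B2 p_B1).
Setting this equal to 0.00864 kPa^-1 and taking the physical root (0 < X < 1) gives X = 0.542.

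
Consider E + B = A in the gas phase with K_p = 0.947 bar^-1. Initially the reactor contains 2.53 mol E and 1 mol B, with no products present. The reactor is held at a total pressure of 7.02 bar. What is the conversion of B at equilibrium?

Let X = conversion of B (basis 1 mol B); extent of reaction ξ = X.
Moles: n_E = 2.53 − X; n_B = 1 − X; n_A = X.
Total moles n_T = 3.53 − X.
y_i = n_i/n_T, p_i = y_i·P. K_p = p_A / (p_E p_B).
Equating to 0.947 bar^-1 and solving on 0 < X < 1: X = 0.808.

X = 0.808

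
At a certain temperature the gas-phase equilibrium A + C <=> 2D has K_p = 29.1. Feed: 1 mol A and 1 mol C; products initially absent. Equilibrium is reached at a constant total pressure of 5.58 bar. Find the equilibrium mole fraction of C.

Let X = conversion of A (basis 1 mol A); extent of reaction ξ = X.
At extent ξ: n_A = 1 − X; n_C = 1 − X; n_D = 2X.
n_T stays at 2 (no change in mole number).
Mole fractions y_i = n_i/n_T; K_p = p_D^2 / (p_A p_C) with p_i = y_i·P.
Equating to 29.1 and solving on 0 < X < 1: X = 0.730.
Then n_C = 0.27, n_T = 2, so y_C = 0.135.

y_C = 0.135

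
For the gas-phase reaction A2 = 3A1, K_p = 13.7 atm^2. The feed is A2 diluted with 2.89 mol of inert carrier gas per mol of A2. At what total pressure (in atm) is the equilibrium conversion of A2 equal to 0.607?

P = 4.82 atm

Take 1 mol A2 as basis and let X be its fractional conversion, so ξ = X.
Mole table: n_A2 = 1 − X; n_A1 = 3X; n_I = 2.89 (inert).
Total moles n_T = 3.89 + 2X.
K_p = p_A1^3 / (p_A2) with p_i = (n_i/n_T)·P.
At X = 0.607: the mole-fraction product g(X) = Π y_i^ν_i = 0.5898. Since K_p = g(X)·P^{2}, P = (K_p/g)^(1/2) = (13.7/0.5898)^(1/2) = 4.82 atm.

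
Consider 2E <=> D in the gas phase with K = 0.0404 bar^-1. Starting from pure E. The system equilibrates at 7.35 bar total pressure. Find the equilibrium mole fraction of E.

Basis: 1 mol E initially; let X = conversion of E. Extent ξ = 0.5X.
Moles: n_E = 1 − X; n_D = 0.5X.
Total moles n_T = 1 − 0.5X.
Mole fractions y_i = n_i/n_T; K = p_D / (p_E^2) with p_i = y_i·P.
Equating to 0.0404 bar^-1 and solving on 0 < X < 1: X = 0.324.
Then n_E = 0.676, n_T = 0.838, so y_E = 0.807.

y_E = 0.807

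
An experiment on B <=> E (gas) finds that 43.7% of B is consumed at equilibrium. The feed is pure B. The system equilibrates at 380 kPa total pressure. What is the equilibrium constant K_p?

K_p = 0.776

Take 1 mol B as basis and let X be its fractional conversion, so ξ = X.
Species balance: n_B = 1 − X; n_E = X.
Since Δν = 0, n_T = 1 throughout.
At X = 0.437: n_B = 0.563, n_E = 0.437, n_T = 1.
p_i = (n_i/n_T)·P. K_p = p_E / (p_B) = 0.776.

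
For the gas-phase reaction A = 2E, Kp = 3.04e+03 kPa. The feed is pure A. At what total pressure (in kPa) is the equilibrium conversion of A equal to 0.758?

Let X = conversion of A (basis 1 mol A); extent of reaction ξ = X.
At extent ξ: n_A = 1 − X; n_E = 2X.
n_T = Σnᵢ = 1 + X.
Kp = p_E^2 / (p_A) with p_i = (n_i/n_T)·P.
At X = 0.758: the mole-fraction product g(X) = Π y_i^ν_i = 5.402. Since Kp = g(X)·P^{1}, P = (Kp/g)^(1/1) = (3.04e+03/5.402)^(1/1) = 563 kPa.

P = 563 kPa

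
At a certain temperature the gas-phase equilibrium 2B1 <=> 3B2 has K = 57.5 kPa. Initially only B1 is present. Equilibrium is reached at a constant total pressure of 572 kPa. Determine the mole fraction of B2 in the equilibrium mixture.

y_B2 = 0.349

Take 1 mol B1 as basis and let X be its fractional conversion, so ξ = 0.5X.
Mole table: n_B1 = 1 − X; n_B2 = 1.5X.
Total moles n_T = 1 + 0.5X.
With p_i = (n_i/n_T)P, K = p_B2^3 / (p_B1^2).
This yields a degree-3 equation in X; solving on (0,1), X = 0.263.
Then n_B2 = 0.395, n_T = 1.13, so y_B2 = 0.349.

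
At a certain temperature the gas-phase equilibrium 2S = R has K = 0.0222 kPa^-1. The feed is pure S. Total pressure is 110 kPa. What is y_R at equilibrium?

Take 1 mol S as basis and let X be its fractional conversion, so ξ = 0.5X.
Species balance: n_S = 1 − X; n_R = 0.5X.
Total moles n_T = 1 − 0.5X.
With p_i = (n_i/n_T)P, K = p_R / (p_S^2).
Substituting and setting equal to 0.0222 kPa^-1 gives a polynomial in X; the root in (0,1) is X = 0.695.
Then n_R = 0.348, n_T = 0.652, so y_R = 0.533.

y_R = 0.533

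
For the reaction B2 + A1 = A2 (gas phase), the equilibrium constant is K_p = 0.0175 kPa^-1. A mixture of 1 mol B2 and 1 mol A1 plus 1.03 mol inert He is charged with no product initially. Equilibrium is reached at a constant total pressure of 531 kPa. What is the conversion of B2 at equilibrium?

X = 0.603

Let X = conversion of B2 (basis 1 mol B2); extent of reaction ξ = X.
Species balance: n_B2 = 1 − X; n_A1 = 1 − X; n_A2 = X; n_I = 1.03 (inert).
Total moles n_T = 3.03 − X.
Mole fractions y_i = n_i/n_T; K_p = p_A2 / (p_B2 p_A1) with p_i = y_i·P.
Equating to 0.0175 kPa^-1 and solving on 0 < X < 1: X = 0.603.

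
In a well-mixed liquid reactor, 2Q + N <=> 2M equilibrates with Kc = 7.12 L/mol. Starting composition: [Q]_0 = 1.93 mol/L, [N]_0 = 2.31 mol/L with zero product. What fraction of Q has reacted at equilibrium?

Let X = conversion of Q; extent ξ = 1.93X/2 mol/L.
Concentrations: [Q] = 1.93 − 1.93X; [N] = 2.31 − 0.965X; [M] = 1.93X.
Kc = [M]^2 / ([Q]^2 [N]).
Equating to 7.12 L/mol: the physical root is X = 0.770.

X = 0.770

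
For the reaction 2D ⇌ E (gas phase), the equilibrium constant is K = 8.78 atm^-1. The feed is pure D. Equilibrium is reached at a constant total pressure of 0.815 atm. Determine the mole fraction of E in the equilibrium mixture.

Take 1 mol D as basis and let X be its fractional conversion, so ξ = 0.5X.
Moles: n_D = 1 − X; n_E = 0.5X.
n_T = Σnᵢ = 1 − 0.5X.
Mole fractions y_i = n_i/n_T; K = p_E / (p_D^2) with p_i = y_i·P.
Setting this equal to 8.78 atm^-1 and taking the physical root (0 < X < 1) gives X = 0.816.
Then n_E = 0.408, n_T = 0.592, so y_E = 0.690.

y_E = 0.690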